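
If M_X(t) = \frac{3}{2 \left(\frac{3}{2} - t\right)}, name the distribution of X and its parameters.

The MGF M(t) = \frac{3}{2 \left(\frac{3}{2} - t\right)} is the standard form for the Exponential distribution.
Comparing with the known MGF formula identifies: Exponential(rate λ=3/2)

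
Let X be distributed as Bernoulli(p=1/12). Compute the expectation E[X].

For X ~ Bernoulli(p=1/12), the expected value is:
E[X] = \frac{1}{12}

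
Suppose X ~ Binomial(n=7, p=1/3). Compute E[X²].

Using the identity E[X²] = Var(X) + (E[X])²:
E[X] = \frac{7}{3}
Var(X) = \frac{14}{9}
E[X²] = \frac{14}{9} + (\frac{7}{3})²
= 7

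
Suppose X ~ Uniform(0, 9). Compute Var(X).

For X ~ Uniform(0, 9):
Var(X) = \frac{27}{4}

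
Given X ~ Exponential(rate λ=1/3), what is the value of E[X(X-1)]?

E[X(X-1)] = E[X² - X] = E[X²] - E[X]
E[X] = 3
E[X²] = Var(X) + (E[X])² = 9 + (3)² = 18
E[X(X-1)] = 18 - 3 = 15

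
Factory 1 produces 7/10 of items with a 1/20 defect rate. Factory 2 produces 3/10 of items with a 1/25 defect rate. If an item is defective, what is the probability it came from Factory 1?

Using Bayes' theorem:
P(F1) = 7/10, P(D|F1) = 1/20
P(F2) = 3/10, P(D|F2) = 1/25
P(D) = P(D|F1)P(F1) + P(D|F2)P(F2)
     = \frac{47}{1000}
P(F1|D) = P(D|F1)P(F1) / P(D)
= \frac{35}{47}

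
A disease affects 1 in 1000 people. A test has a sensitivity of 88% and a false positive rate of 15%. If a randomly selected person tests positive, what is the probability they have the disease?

Let D = the rare event, + = positive/flagged.
P(D) = 1/1000
P(+|D) = 88/100 = 22/25
P(+|D') = 15/100 = 3/20
P(+) = P(+|D)P(D) + P(+|D')P(D')
     = \frac{22}{25} × \frac{1}{1000} + \frac{3}{20} × \frac{999}{1000}
     = \frac{15073}{100000}
P(D|+) = P(+|D)P(D)/P(+) = \frac{88}{15073}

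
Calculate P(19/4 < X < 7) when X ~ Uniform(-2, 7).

P(19/4 < X < 7) = ∫_{19/4}^{7} f(x) dx
where f(x) = \frac{1}{9}
= \frac{1}{4}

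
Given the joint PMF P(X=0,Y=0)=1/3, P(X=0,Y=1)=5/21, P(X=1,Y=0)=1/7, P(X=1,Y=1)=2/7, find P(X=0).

P(X=0) = P(X=0,Y=0) + P(X=0,Y=1)
= 1/3 + 5/21
= 4/7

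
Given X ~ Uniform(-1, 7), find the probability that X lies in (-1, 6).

P(-1 < X < 6) = ∫_{-1}^{6} f(x) dx
where f(x) = \frac{1}{8}
= \frac{7}{8}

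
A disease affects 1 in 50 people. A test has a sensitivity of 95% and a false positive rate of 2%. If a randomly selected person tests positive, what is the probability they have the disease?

Let D = the rare event, + = positive/flagged.
P(D) = 1/50
P(+|D) = 95/100 = 19/20
P(+|D') = 2/100 = 1/50
P(+) = P(+|D)P(D) + P(+|D')P(D')
     = \frac{19}{20} × \frac{1}{50} + \frac{1}{50} × \frac{49}{50}
     = \frac{193}{5000}
P(D|+) = P(+|D)P(D)/P(+) = \frac{95}{193}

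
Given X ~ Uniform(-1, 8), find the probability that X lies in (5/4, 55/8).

P(5/4 < X < 55/8) = ∫_{5/4}^{55/8} f(x) dx
where f(x) = \frac{1}{9}
= \frac{5}{8}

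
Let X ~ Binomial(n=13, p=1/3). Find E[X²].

Using the identity E[X²] = Var(X) + (E[X])²:
E[X] = \frac{13}{3}
Var(X) = \frac{26}{9}
E[X²] = \frac{26}{9} + (\frac{13}{3})²
= \frac{65}{3}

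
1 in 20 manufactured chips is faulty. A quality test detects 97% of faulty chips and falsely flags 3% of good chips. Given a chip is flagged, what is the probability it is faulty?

Let D = the rare event, + = positive/flagged.
P(D) = 1/20
P(+|D) = 97/100
P(+|D') = 3/100
P(+) = P(+|D)P(D) + P(+|D')P(D')
     = \frac{97}{100} × \frac{1}{20} + \frac{3}{100} × \frac{19}{20}
     = \frac{77}{1000}
P(D|+) = P(+|D)P(D)/P(+) = \frac{97}{154}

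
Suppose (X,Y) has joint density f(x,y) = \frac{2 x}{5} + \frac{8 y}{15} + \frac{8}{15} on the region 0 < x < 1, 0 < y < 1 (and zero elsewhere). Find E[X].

E[X] = ∫_0^1 ∫_0^1 x × f(x,y) dy dx
= ∫_0^1 ∫_0^1 x × (\frac{2 x}{5} + \frac{8 y}{15} + \frac{8}{15}) dy dx
= \frac{8}{15}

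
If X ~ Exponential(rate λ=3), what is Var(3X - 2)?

For X ~ Exponential(rate λ=3):
Var(X) = \frac{1}{9}
Var(3X - 2) = (3)² × Var(X) = 9 × \frac{1}{9} = 1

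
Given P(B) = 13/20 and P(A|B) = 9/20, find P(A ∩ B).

By definition, P(A|B) = P(A ∩ B) / P(B)
So P(A ∩ B) = P(A|B) × P(B)
= 9/20 × 13/20
= 117/400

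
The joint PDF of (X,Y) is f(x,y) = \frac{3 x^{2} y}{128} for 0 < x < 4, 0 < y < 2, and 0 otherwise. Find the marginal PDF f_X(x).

f_X(x) = ∫_0^2 f(x,y) dy
= ∫_0^2 \frac{3 x^{2} y}{128} dy
= \frac{3 x^{2}}{64} for 0 < x < 4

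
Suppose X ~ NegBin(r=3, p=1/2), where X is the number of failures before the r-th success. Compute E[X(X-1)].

E[X(X-1)] = E[X² - X] = E[X²] - E[X]
E[X] = 3
E[X²] = Var(X) + (E[X])² = 6 + (3)² = 15
E[X(X-1)] = 15 - 3 = 12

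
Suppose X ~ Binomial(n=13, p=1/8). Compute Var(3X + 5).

For X ~ Binomial(n=13, p=1/8):
Var(X) = \frac{91}{64}
Var(3X + 5) = (3)² × Var(X) = 9 × \frac{91}{64} = \frac{819}{64}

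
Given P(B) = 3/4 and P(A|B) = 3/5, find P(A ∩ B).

By definition, P(A|B) = P(A ∩ B) / P(B)
So P(A ∩ B) = P(A|B) × P(B)
= 3/5 × 3/4
= 9/20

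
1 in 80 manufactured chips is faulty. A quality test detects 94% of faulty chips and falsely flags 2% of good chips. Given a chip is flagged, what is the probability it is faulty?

Let D = the rare event, + = positive/flagged.
P(D) = 1/80
P(+|D) = 94/100 = 47/50
P(+|D') = 2/100 = 1/50
P(+) = P(+|D)P(D) + P(+|D')P(D')
     = \frac{47}{50} × \frac{1}{80} + \frac{1}{50} × \frac{79}{80}
     = \frac{63}{2000}
P(D|+) = P(+|D)P(D)/P(+) = \frac{47}{126}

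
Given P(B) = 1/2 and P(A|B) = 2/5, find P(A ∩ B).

By definition, P(A|B) = P(A ∩ B) / P(B)
So P(A ∩ B) = P(A|B) × P(B)
= 2/5 × 1/2
= 1/5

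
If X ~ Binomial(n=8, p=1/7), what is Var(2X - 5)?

For X ~ Binomial(n=8, p=1/7):
Var(X) = \frac{48}{49}
Var(2X - 5) = (2)² × Var(X) = 4 × \frac{48}{49} = \frac{192}{49}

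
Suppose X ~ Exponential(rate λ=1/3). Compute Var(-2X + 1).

For X ~ Exponential(rate λ=1/3):
Var(X) = 9
Var(-2X + 1) = (-2)² × Var(X) = 4 × 9 = 36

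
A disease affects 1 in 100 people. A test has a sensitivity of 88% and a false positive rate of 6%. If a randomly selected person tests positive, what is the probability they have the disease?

Let D = the rare event, + = positive/flagged.
P(D) = 1/100
P(+|D) = 88/100 = 22/25
P(+|D') = 6/100 = 3/50
P(+) = P(+|D)P(D) + P(+|D')P(D')
     = \frac{22}{25} × \frac{1}{100} + \frac{3}{50} × \frac{99}{100}
     = \frac{341}{5000}
P(D|+) = P(+|D)P(D)/P(+) = \frac{4}{31}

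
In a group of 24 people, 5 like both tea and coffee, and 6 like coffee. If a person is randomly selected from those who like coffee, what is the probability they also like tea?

P(A ∩ B) = 5/24
P(B) = 6/24 = 1/4
P(A|B) = P(A ∩ B) / P(B) = (5/24) / (1/4) = 5/6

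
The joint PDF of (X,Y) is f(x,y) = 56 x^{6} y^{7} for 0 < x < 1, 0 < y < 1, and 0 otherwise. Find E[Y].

E[Y] = ∫_0^1 ∫_0^1 y × f(x,y) dx dy
= \frac{8}{9}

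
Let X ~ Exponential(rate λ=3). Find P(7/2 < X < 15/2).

P(7/2 < X < 15/2) = ∫_{7/2}^{15/2} f(x) dx
where f(x) = 3 e^{- 3 x}
= - \frac{1 - e^{12}}{e^{\frac{45}{2}}}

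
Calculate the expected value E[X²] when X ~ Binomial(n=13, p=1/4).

Using the identity E[X²] = Var(X) + (E[X])²:
E[X] = \frac{13}{4}
Var(X) = \frac{39}{16}
E[X²] = \frac{39}{16} + (\frac{13}{4})²
= 13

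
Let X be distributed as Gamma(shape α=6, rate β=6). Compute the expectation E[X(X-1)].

E[X(X-1)] = E[X² - X] = E[X²] - E[X]
E[X] = 1
E[X²] = Var(X) + (E[X])² = \frac{1}{6} + (1)² = \frac{7}{6}
E[X(X-1)] = \frac{7}{6} - 1 = \frac{1}{6}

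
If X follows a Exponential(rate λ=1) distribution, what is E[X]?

For X ~ Exponential(rate λ=1), the expected value is:
E[X] = 1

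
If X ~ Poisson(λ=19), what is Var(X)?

For X ~ Poisson(λ=19):
Var(X) = 19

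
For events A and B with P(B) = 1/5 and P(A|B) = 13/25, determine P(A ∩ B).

By definition, P(A|B) = P(A ∩ B) / P(B)
So P(A ∩ B) = P(A|B) × P(B)
= 13/25 × 1/5
= 13/125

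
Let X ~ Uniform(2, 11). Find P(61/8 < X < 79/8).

P(61/8 < X < 79/8) = ∫_{61/8}^{79/8} f(x) dx
where f(x) = \frac{1}{9}
= \frac{1}{4}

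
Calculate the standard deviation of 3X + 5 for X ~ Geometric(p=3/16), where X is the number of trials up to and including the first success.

For X ~ Geometric(p=3/16), where X is the number of trials up to and including the first success:
Var(X) = \frac{208}{9}
SD(X) = √(Var(X)) = √(\frac{208}{9}) = \frac{4 \sqrt{13}}{3}
SD(3X + 5) = |3| × SD(X) = 3 × \frac{4 \sqrt{13}}{3} = 4 \sqrt{13}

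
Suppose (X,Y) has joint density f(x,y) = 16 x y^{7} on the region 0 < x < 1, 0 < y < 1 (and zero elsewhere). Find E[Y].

E[Y] = ∫_0^1 ∫_0^1 y × f(x,y) dx dy
= \frac{8}{9}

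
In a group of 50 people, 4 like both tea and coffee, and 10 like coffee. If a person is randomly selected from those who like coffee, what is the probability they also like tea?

P(A ∩ B) = 4/50 = 2/25
P(B) = 10/50 = 1/5
P(A|B) = P(A ∩ B) / P(B) = (2/25) / (1/5) = 2/5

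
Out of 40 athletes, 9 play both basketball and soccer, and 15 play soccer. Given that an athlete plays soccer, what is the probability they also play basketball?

P(A ∩ B) = 9/40
P(B) = 15/40 = 3/8
P(A|B) = P(A ∩ B) / P(B) = (9/40) / (3/8) = 3/5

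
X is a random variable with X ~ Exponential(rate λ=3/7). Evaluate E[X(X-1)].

E[X(X-1)] = E[X² - X] = E[X²] - E[X]
E[X] = \frac{7}{3}
E[X²] = Var(X) + (E[X])² = \frac{49}{9} + (\frac{7}{3})² = \frac{98}{9}
E[X(X-1)] = \frac{98}{9} - \frac{7}{3} = \frac{77}{9}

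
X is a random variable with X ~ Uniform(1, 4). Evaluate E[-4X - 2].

For X ~ Uniform(1, 4):
E[X] = \frac{5}{2}
E[-4X - 2] = -4 × E[X] - 2 = -12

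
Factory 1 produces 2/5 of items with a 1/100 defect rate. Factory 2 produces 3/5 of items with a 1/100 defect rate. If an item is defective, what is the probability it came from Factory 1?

Using Bayes' theorem:
P(F1) = 2/5, P(D|F1) = 1/100
P(F2) = 3/5, P(D|F2) = 1/100
P(D) = P(D|F1)P(F1) + P(D|F2)P(F2)
     = \frac{1}{100}
P(F1|D) = P(D|F1)P(F1) / P(D)
= \frac{2}{5}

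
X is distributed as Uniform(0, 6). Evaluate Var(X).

For X ~ Uniform(0, 6):
Var(X) = 3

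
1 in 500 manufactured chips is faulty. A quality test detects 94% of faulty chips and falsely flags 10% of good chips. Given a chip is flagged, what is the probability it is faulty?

Let D = the rare event, + = positive/flagged.
P(D) = 1/500
P(+|D) = 94/100 = 47/50
P(+|D') = 10/100 = 1/10
P(+) = P(+|D)P(D) + P(+|D')P(D')
     = \frac{47}{50} × \frac{1}{500} + \frac{1}{10} × \frac{499}{500}
     = \frac{1271}{12500}
P(D|+) = P(+|D)P(D)/P(+) = \frac{47}{2542}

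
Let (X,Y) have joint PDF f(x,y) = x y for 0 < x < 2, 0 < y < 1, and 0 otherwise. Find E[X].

f_X(x) = ∫_0^1 x y dy = \frac{x}{2}
E[X] = ∫_0^2 x × (\frac{x}{2}) dx = \frac{4}{3}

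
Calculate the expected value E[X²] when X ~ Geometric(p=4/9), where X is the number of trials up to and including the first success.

Using the identity E[X²] = Var(X) + (E[X])²:
E[X] = \frac{9}{4}
Var(X) = \frac{45}{16}
E[X²] = \frac{45}{16} + (\frac{9}{4})²
= \frac{63}{8}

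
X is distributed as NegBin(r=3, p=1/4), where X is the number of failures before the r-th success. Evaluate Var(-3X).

For X ~ NegBin(r=3, p=1/4), where X is the number of failures before the r-th success:
Var(X) = 36
Var(-3X) = (-3)² × Var(X) = 9 × 36 = 324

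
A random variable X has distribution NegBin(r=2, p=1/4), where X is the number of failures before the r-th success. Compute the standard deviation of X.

For X ~ NegBin(r=2, p=1/4), where X is the number of failures before the r-th success:
Var(X) = 24
SD(X) = √(Var(X)) = √(24) = 2 \sqrt{6}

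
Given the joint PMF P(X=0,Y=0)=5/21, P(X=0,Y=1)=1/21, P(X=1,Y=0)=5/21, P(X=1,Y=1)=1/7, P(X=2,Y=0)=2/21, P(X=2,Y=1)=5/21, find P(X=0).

P(X=0) = P(X=0,Y=0) + P(X=0,Y=1)
= 5/21 + 1/21
= 2/7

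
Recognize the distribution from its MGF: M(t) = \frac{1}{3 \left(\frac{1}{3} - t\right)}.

The MGF M(t) = \frac{1}{3 \left(\frac{1}{3} - t\right)} is the standard form for the Exponential distribution.
Comparing with the known MGF formula identifies: Exponential(rate λ=1/3)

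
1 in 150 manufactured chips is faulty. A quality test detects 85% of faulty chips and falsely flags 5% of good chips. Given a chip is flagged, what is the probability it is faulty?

Let D = the rare event, + = positive/flagged.
P(D) = 1/150
P(+|D) = 85/100 = 17/20
P(+|D') = 5/100 = 1/20
P(+) = P(+|D)P(D) + P(+|D')P(D')
     = \frac{17}{20} × \frac{1}{150} + \frac{1}{20} × \frac{149}{150}
     = \frac{83}{1500}
P(D|+) = P(+|D)P(D)/P(+) = \frac{17}{166}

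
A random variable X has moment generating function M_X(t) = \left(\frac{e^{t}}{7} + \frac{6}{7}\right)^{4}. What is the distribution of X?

The MGF M(t) = \left(\frac{e^{t}}{7} + \frac{6}{7}\right)^{4} is the standard form for the Binomial distribution.
Comparing with the known MGF formula identifies: Binomial(n=4, p=1/7)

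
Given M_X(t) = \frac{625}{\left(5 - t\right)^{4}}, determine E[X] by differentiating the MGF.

To find E[X], compute M^(1)(0):
M^(1)(t) = \frac{2500}{\left(5 - t\right)^{5}}
M^(1)(0) = \frac{4}{5}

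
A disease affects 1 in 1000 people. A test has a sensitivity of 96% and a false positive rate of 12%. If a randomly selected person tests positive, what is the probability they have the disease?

Let D = the rare event, + = positive/flagged.
P(D) = 1/1000
P(+|D) = 96/100 = 24/25
P(+|D') = 12/100 = 3/25
P(+) = P(+|D)P(D) + P(+|D')P(D')
     = \frac{24}{25} × \frac{1}{1000} + \frac{3}{25} × \frac{999}{1000}
     = \frac{3021}{25000}
P(D|+) = P(+|D)P(D)/P(+) = \frac{8}{1007}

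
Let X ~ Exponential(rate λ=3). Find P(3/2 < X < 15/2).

P(3/2 < X < 15/2) = ∫_{3/2}^{15/2} f(x) dx
where f(x) = 3 e^{- 3 x}
= - \frac{1 - e^{18}}{e^{\frac{45}{2}}}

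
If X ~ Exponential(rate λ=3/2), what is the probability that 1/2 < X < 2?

P(1/2 < X < 2) = ∫_{1/2}^{2} f(x) dx
where f(x) = \frac{3 e^{- \frac{3 x}{2}}}{2}
= - \frac{1}{e^{3}} + e^{- \frac{3}{4}}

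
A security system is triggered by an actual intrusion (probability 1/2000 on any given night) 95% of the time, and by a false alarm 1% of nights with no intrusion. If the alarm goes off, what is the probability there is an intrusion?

Let D = the rare event, + = positive/flagged.
P(D) = 1/2000
P(+|D) = 95/100 = 19/20
P(+|D') = 1/100
P(+) = P(+|D)P(D) + P(+|D')P(D')
     = \frac{19}{20} × \frac{1}{2000} + \frac{1}{100} × \frac{1999}{2000}
     = \frac{1047}{100000}
P(D|+) = P(+|D)P(D)/P(+) = \frac{95}{2094}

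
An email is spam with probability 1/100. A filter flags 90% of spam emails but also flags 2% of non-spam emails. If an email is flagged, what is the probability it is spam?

Let D = the rare event, + = positive/flagged.
P(D) = 1/100
P(+|D) = 90/100 = 9/10
P(+|D') = 2/100 = 1/50
P(+) = P(+|D)P(D) + P(+|D')P(D')
     = \frac{9}{10} × \frac{1}{100} + \frac{1}{50} × \frac{99}{100}
     = \frac{18}{625}
P(D|+) = P(+|D)P(D)/P(+) = \frac{5}{16}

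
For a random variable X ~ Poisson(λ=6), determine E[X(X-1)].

E[X(X-1)] = E[X² - X] = E[X²] - E[X]
E[X] = 6
E[X²] = Var(X) + (E[X])² = 6 + (6)² = 42
E[X(X-1)] = 42 - 6 = 36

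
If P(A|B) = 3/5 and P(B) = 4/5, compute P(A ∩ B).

By definition, P(A|B) = P(A ∩ B) / P(B)
So P(A ∩ B) = P(A|B) × P(B)
= 3/5 × 4/5
= 12/25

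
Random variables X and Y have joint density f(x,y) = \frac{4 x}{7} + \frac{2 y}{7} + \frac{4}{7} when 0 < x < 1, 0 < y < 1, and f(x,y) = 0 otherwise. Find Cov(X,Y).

E[XY] = ∫∫ xy × f(x,y) dx dy = \frac{2}{7}
E[X] = \frac{23}{42}
E[Y] = \frac{11}{21}
Cov(X,Y) = E[XY] - E[X]E[Y] = - \frac{1}{882}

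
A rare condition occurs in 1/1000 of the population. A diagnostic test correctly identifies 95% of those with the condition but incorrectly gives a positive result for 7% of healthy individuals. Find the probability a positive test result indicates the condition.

Let D = the rare event, + = positive/flagged.
P(D) = 1/1000
P(+|D) = 95/100 = 19/20
P(+|D') = 7/100
P(+) = P(+|D)P(D) + P(+|D')P(D')
     = \frac{19}{20} × \frac{1}{1000} + \frac{7}{100} × \frac{999}{1000}
     = \frac{443}{6250}
P(D|+) = P(+|D)P(D)/P(+) = \frac{95}{7088}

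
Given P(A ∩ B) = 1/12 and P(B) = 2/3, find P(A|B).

P(A|B) = P(A ∩ B) / P(B)
= (1/12) / (2/3)
= 1/8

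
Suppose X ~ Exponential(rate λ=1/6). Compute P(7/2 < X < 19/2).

P(7/2 < X < 19/2) = ∫_{7/2}^{19/2} f(x) dx
where f(x) = \frac{e^{- \frac{x}{6}}}{6}
= - \frac{1 - e}{e^{\frac{19}{12}}}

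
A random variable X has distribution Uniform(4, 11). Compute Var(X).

For X ~ Uniform(4, 11):
Var(X) = \frac{49}{12}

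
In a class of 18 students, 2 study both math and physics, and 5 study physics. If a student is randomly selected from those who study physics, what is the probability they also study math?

P(A ∩ B) = 2/18 = 1/9
P(B) = 5/18
P(A|B) = P(A ∩ B) / P(B) = (1/9) / (5/18) = 2/5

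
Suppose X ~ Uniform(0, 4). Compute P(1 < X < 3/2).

P(1 < X < 3/2) = ∫_{1}^{3/2} f(x) dx
where f(x) = \frac{1}{4}
= \frac{1}{8}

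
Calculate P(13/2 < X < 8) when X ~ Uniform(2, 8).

P(13/2 < X < 8) = ∫_{13/2}^{8} f(x) dx
where f(x) = \frac{1}{6}
= \frac{1}{4}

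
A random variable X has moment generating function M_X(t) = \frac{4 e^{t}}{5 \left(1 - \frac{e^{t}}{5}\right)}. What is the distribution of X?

The MGF M(t) = \frac{4 e^{t}}{5 \left(1 - \frac{e^{t}}{5}\right)} is the standard form for the Geometric distribution.
Comparing with the known MGF formula identifies: Geometric(p=4/5), X = trial number of first success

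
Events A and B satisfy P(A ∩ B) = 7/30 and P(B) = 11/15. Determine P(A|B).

P(A|B) = P(A ∩ B) / P(B)
= (7/30) / (11/15)
= 7/22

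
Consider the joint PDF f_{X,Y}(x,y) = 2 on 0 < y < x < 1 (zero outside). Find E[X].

f_X(x) = ∫_0^x 2 dy = 2 x
E[X] = ∫_0^1 x × (2 x) dx = \frac{2}{3}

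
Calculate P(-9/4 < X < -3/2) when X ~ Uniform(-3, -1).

P(-9/4 < X < -3/2) = ∫_{-9/4}^{-3/2} f(x) dx
where f(x) = \frac{1}{2}
= \frac{3}{8}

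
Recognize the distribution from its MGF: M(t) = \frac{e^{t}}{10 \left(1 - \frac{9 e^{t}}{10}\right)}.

The MGF M(t) = \frac{e^{t}}{10 \left(1 - \frac{9 e^{t}}{10}\right)} is the standard form for the Geometric distribution.
Comparing with the known MGF formula identifies: Geometric(p=1/10), X = trial number of first success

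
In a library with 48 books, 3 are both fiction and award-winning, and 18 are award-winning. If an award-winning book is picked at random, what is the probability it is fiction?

P(A ∩ B) = 3/48 = 1/16
P(B) = 18/48 = 3/8
P(A|B) = P(A ∩ B) / P(B) = (1/16) / (3/8) = 1/6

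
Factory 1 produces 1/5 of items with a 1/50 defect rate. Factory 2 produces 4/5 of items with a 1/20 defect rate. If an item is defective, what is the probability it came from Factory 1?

Using Bayes' theorem:
P(F1) = 1/5, P(D|F1) = 1/50
P(F2) = 4/5, P(D|F2) = 1/20
P(D) = P(D|F1)P(F1) + P(D|F2)P(F2)
     = \frac{11}{250}
P(F1|D) = P(D|F1)P(F1) / P(D)
= \frac{1}{11}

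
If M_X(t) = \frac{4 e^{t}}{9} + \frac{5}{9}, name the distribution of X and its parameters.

The MGF M(t) = \frac{4 e^{t}}{9} + \frac{5}{9} is the standard form for the Bernoulli distribution.
Comparing with the known MGF formula identifies: Bernoulli(p=4/9)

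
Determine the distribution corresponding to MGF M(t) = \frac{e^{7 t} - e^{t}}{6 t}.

The MGF M(t) = \frac{e^{7 t} - e^{t}}{6 t} is the standard form for the Uniform distribution.
Comparing with the known MGF formula identifies: Uniform(1, 7)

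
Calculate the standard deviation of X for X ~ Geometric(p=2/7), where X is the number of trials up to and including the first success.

For X ~ Geometric(p=2/7), where X is the number of trials up to and including the first success:
Var(X) = \frac{35}{4}
SD(X) = √(Var(X)) = √(\frac{35}{4}) = \frac{\sqrt{35}}{2}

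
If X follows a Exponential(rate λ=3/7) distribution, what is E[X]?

For X ~ Exponential(rate λ=3/7), the expected value is:
E[X] = \frac{7}{3}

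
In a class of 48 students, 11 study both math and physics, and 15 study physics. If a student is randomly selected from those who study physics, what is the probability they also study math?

P(A ∩ B) = 11/48
P(B) = 15/48 = 5/16
P(A|B) = P(A ∩ B) / P(B) = (11/48) / (5/16) = 11/15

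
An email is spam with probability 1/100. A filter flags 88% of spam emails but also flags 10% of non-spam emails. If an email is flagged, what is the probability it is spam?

Let D = the rare event, + = positive/flagged.
P(D) = 1/100
P(+|D) = 88/100 = 22/25
P(+|D') = 10/100 = 1/10
P(+) = P(+|D)P(D) + P(+|D')P(D')
     = \frac{22}{25} × \frac{1}{100} + \frac{1}{10} × \frac{99}{100}
     = \frac{539}{5000}
P(D|+) = P(+|D)P(D)/P(+) = \frac{4}{49}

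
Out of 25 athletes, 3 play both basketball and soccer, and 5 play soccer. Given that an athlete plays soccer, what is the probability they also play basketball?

P(A ∩ B) = 3/25
P(B) = 5/25 = 1/5
P(A|B) = P(A ∩ B) / P(B) = (3/25) / (1/5) = 3/5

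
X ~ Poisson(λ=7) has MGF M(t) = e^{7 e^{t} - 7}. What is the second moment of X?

To find E[X^2], compute M^(2)(0):
M^(1)(t) = 7 e^{t} e^{7 e^{t} - 7}
M^(2)(t) = 49 e^{2 t} e^{7 e^{t} - 7} + 7 e^{t} e^{7 e^{t} - 7}
M^(2)(0) = 56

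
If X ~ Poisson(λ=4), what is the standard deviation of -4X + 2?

For X ~ Poisson(λ=4):
Var(X) = 4
SD(X) = √(Var(X)) = √(4) = 2
SD(-4X + 2) = |-4| × SD(X) = 4 × 2 = 8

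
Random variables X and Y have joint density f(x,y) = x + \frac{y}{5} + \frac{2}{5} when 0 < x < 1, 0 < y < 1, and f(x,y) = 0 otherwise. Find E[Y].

E[Y] = ∫_0^1 ∫_0^1 y × f(x,y) dx dy
= \frac{31}{60}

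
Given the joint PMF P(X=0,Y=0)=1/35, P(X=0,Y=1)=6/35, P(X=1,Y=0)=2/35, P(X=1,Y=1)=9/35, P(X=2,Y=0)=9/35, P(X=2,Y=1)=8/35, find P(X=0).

P(X=0) = P(X=0,Y=0) + P(X=0,Y=1)
= 1/35 + 6/35
= 1/5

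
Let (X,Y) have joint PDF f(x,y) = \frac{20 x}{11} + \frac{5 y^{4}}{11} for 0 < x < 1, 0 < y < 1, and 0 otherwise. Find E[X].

E[X] = ∫_0^1 ∫_0^1 x × f(x,y) dy dx
= ∫_0^1 ∫_0^1 x × (\frac{20 x}{11} + \frac{5 y^{4}}{11}) dy dx
= \frac{43}{66}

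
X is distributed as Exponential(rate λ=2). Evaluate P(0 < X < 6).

P(0 < X < 6) = ∫_{0}^{6} f(x) dx
where f(x) = 2 e^{- 2 x}
= 1 - e^{-12}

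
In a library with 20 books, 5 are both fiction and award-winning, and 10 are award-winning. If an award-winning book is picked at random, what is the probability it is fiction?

P(A ∩ B) = 5/20 = 1/4
P(B) = 10/20 = 1/2
P(A|B) = P(A ∩ B) / P(B) = (1/4) / (1/2) = 1/2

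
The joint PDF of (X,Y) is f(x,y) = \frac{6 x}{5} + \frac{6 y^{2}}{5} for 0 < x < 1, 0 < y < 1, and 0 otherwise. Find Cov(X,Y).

E[XY] = ∫∫ xy × f(x,y) dx dy = \frac{7}{20}
E[X] = \frac{3}{5}
E[Y] = \frac{3}{5}
Cov(X,Y) = E[XY] - E[X]E[Y] = - \frac{1}{100}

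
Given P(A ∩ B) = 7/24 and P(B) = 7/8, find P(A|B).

P(A|B) = P(A ∩ B) / P(B)
= (7/24) / (7/8)
= 1/3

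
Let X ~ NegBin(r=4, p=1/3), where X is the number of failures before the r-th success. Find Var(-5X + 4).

For X ~ NegBin(r=4, p=1/3), where X is the number of failures before the r-th success:
Var(X) = 24
Var(-5X + 4) = (-5)² × Var(X) = 25 × 24 = 600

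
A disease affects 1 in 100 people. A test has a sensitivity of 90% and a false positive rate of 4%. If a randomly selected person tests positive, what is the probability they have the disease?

Let D = the rare event, + = positive/flagged.
P(D) = 1/100
P(+|D) = 90/100 = 9/10
P(+|D') = 4/100 = 1/25
P(+) = P(+|D)P(D) + P(+|D')P(D')
     = \frac{9}{10} × \frac{1}{100} + \frac{1}{25} × \frac{99}{100}
     = \frac{243}{5000}
P(D|+) = P(+|D)P(D)/P(+) = \frac{5}{27}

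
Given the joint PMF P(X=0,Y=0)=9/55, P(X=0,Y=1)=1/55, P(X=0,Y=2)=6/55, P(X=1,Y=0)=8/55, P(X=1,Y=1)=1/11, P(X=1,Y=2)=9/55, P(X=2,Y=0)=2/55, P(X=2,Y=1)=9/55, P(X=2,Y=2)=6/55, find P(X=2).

P(X=2) = P(X=2,Y=0) + P(X=2,Y=1) + P(X=2,Y=2)
= 2/55 + 9/55 + 6/55
= 17/55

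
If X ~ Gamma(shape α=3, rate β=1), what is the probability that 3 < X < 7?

P(3 < X < 7) = ∫_{3}^{7} f(x) dx
where f(x) = \frac{x^{2} e^{- x}}{2}
= \frac{-65 + 17 e^{4}}{2 e^{7}}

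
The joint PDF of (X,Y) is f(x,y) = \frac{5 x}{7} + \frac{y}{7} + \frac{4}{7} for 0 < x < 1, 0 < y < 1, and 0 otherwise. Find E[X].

E[X] = ∫_0^1 ∫_0^1 x × f(x,y) dy dx
= ∫_0^1 ∫_0^1 x × (\frac{5 x}{7} + \frac{y}{7} + \frac{4}{7}) dy dx
= \frac{47}{84}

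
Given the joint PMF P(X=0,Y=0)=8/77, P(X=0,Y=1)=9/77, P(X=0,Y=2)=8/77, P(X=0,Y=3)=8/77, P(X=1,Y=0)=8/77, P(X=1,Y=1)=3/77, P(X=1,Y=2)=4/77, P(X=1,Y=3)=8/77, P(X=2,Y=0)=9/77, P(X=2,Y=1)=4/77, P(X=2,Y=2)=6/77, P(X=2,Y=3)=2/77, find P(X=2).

P(X=2) = P(X=2,Y=0) + P(X=2,Y=1) + P(X=2,Y=2) + P(X=2,Y=3)
= 9/77 + 4/77 + 6/77 + 2/77
= 3/11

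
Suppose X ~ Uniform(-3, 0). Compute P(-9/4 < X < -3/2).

P(-9/4 < X < -3/2) = ∫_{-9/4}^{-3/2} f(x) dx
where f(x) = \frac{1}{3}
= \frac{1}{4}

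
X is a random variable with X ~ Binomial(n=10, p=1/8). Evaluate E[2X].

For X ~ Binomial(n=10, p=1/8):
E[X] = \frac{5}{4}
E[2X] = 2 × E[X] + 0 = \frac{5}{2}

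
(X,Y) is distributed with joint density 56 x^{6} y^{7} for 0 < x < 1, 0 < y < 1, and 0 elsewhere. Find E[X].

E[X] = ∫_0^1 ∫_0^1 x × f(x,y) dy dx
= ∫_0^1 ∫_0^1 x × (56 x^{6} y^{7}) dy dx
= \frac{7}{8}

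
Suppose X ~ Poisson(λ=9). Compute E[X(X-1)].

E[X(X-1)] = E[X² - X] = E[X²] - E[X]
E[X] = 9
E[X²] = Var(X) + (E[X])² = 9 + (9)² = 90
E[X(X-1)] = 90 - 9 = 81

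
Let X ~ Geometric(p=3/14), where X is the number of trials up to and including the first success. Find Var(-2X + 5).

For X ~ Geometric(p=3/14), where X is the number of trials up to and including the first success:
Var(X) = \frac{154}{9}
Var(-2X + 5) = (-2)² × Var(X) = 4 × \frac{154}{9} = \frac{616}{9}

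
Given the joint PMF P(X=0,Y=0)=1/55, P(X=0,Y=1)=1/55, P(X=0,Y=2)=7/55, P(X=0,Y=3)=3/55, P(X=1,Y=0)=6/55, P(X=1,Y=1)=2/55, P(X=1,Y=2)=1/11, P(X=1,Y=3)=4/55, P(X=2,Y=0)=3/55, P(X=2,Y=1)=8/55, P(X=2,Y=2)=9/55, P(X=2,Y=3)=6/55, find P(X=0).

P(X=0) = P(X=0,Y=0) + P(X=0,Y=1) + P(X=0,Y=2) + P(X=0,Y=3)
= 1/55 + 1/55 + 7/55 + 3/55
= 12/55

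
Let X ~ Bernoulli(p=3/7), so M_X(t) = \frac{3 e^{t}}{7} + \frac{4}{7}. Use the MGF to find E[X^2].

To find E[X^2], compute M^(2)(0):
M^(1)(t) = \frac{3 e^{t}}{7}
M^(2)(t) = \frac{3 e^{t}}{7}
M^(2)(0) = \frac{3}{7}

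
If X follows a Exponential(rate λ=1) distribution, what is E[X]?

For X ~ Exponential(rate λ=1), the expected value is:
E[X] = 1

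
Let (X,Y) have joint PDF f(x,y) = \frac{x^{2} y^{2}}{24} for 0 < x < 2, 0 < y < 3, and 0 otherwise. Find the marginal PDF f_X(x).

f_X(x) = ∫_0^3 f(x,y) dy
= ∫_0^3 \frac{x^{2} y^{2}}{24} dy
= \frac{3 x^{2}}{8} for 0 < x < 2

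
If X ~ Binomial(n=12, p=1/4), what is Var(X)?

For X ~ Binomial(n=12, p=1/4):
Var(X) = \frac{9}{4}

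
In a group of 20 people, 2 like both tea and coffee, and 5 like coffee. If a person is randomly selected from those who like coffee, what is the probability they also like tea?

P(A ∩ B) = 2/20 = 1/10
P(B) = 5/20 = 1/4
P(A|B) = P(A ∩ B) / P(B) = (1/10) / (1/4) = 2/5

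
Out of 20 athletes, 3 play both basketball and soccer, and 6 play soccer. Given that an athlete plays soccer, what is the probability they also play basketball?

P(A ∩ B) = 3/20
P(B) = 6/20 = 3/10
P(A|B) = P(A ∩ B) / P(B) = (3/20) / (3/10) = 1/2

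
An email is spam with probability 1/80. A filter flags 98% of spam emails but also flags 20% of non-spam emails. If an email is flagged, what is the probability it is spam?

Let D = the rare event, + = positive/flagged.
P(D) = 1/80
P(+|D) = 98/100 = 49/50
P(+|D') = 20/100 = 1/5
P(+) = P(+|D)P(D) + P(+|D')P(D')
     = \frac{49}{50} × \frac{1}{80} + \frac{1}{5} × \frac{79}{80}
     = \frac{839}{4000}
P(D|+) = P(+|D)P(D)/P(+) = \frac{49}{839}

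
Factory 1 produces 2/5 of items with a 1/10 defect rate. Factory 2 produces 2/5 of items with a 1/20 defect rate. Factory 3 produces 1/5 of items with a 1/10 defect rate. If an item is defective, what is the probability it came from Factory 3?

Using Bayes' theorem:
P(F1) = 2/5, P(D|F1) = 1/10
P(F2) = 2/5, P(D|F2) = 1/20
P(F3) = 1/5, P(D|F3) = 1/10
P(D) = P(D|F1)P(F1) + P(D|F2)P(F2) + P(D|F3)P(F3)
     = \frac{2}{25}
P(F3|D) = P(D|F3)P(F3) / P(D)
= \frac{1}{4}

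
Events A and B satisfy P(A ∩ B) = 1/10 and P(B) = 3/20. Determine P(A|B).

P(A|B) = P(A ∩ B) / P(B)
= (1/10) / (3/20)
= 2/3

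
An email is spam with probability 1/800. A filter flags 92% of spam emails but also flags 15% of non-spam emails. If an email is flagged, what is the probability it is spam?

Let D = the rare event, + = positive/flagged.
P(D) = 1/800
P(+|D) = 92/100 = 23/25
P(+|D') = 15/100 = 3/20
P(+) = P(+|D)P(D) + P(+|D')P(D')
     = \frac{23}{25} × \frac{1}{800} + \frac{3}{20} × \frac{799}{800}
     = \frac{12077}{80000}
P(D|+) = P(+|D)P(D)/P(+) = \frac{92}{12077}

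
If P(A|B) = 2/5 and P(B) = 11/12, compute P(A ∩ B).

By definition, P(A|B) = P(A ∩ B) / P(B)
So P(A ∩ B) = P(A|B) × P(B)
= 2/5 × 11/12
= 11/30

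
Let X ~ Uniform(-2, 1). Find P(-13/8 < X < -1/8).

P(-13/8 < X < -1/8) = ∫_{-13/8}^{-1/8} f(x) dx
where f(x) = \frac{1}{3}
= \frac{1}{2}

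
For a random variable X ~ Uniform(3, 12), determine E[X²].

Using the identity E[X²] = Var(X) + (E[X])²:
E[X] = \frac{15}{2}
Var(X) = \frac{27}{4}
E[X²] = \frac{27}{4} + (\frac{15}{2})²
= 63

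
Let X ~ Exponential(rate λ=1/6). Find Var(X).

For X ~ Exponential(rate λ=1/6):
Var(X) = 36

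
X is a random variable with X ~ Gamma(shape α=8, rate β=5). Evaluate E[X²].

Using the identity E[X²] = Var(X) + (E[X])²:
E[X] = \frac{8}{5}
Var(X) = \frac{8}{25}
E[X²] = \frac{8}{25} + (\frac{8}{5})²
= \frac{72}{25}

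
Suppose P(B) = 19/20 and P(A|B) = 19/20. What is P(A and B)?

By definition, P(A|B) = P(A ∩ B) / P(B)
So P(A ∩ B) = P(A|B) × P(B)
= 19/20 × 19/20
= 361/400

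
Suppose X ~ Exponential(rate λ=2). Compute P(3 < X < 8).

P(3 < X < 8) = ∫_{3}^{8} f(x) dx
where f(x) = 2 e^{- 2 x}
= - \frac{1 - e^{10}}{e^{16}}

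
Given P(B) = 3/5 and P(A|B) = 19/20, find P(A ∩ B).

By definition, P(A|B) = P(A ∩ B) / P(B)
So P(A ∩ B) = P(A|B) × P(B)
= 19/20 × 3/5
= 57/100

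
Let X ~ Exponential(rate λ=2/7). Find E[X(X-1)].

E[X(X-1)] = E[X² - X] = E[X²] - E[X]
E[X] = \frac{7}{2}
E[X²] = Var(X) + (E[X])² = \frac{49}{4} + (\frac{7}{2})² = \frac{49}{2}
E[X(X-1)] = \frac{49}{2} - \frac{7}{2} = 21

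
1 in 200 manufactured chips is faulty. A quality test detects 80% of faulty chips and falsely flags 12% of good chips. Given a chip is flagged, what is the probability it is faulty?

Let D = the rare event, + = positive/flagged.
P(D) = 1/200
P(+|D) = 80/100 = 4/5
P(+|D') = 12/100 = 3/25
P(+) = P(+|D)P(D) + P(+|D')P(D')
     = \frac{4}{5} × \frac{1}{200} + \frac{3}{25} × \frac{199}{200}
     = \frac{617}{5000}
P(D|+) = P(+|D)P(D)/P(+) = \frac{20}{617}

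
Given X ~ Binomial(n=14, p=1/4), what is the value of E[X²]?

Using the identity E[X²] = Var(X) + (E[X])²:
E[X] = \frac{7}{2}
Var(X) = \frac{21}{8}
E[X²] = \frac{21}{8} + (\frac{7}{2})²
= \frac{119}{8}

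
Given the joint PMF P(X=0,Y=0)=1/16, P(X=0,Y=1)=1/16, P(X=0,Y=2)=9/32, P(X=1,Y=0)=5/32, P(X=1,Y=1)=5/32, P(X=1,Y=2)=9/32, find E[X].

First find marginal of X:
P(X=0) = 13/32
P(X=1) = 19/32
E[X] = 0 × 13/32 + 1 × 19/32 = 19/32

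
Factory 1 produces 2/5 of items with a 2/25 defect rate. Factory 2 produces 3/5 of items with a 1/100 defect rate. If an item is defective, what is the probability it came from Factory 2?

Using Bayes' theorem:
P(F1) = 2/5, P(D|F1) = 2/25
P(F2) = 3/5, P(D|F2) = 1/100
P(D) = P(D|F1)P(F1) + P(D|F2)P(F2)
     = \frac{19}{500}
P(F2|D) = P(D|F2)P(F2) / P(D)
= \frac{3}{19}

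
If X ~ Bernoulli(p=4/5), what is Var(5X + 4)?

For X ~ Bernoulli(p=4/5):
Var(X) = \frac{4}{25}
Var(5X + 4) = (5)² × Var(X) = 25 × \frac{4}{25} = 4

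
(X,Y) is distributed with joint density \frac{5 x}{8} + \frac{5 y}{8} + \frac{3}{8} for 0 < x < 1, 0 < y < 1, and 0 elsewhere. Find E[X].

E[X] = ∫_0^1 ∫_0^1 x × f(x,y) dy dx
= ∫_0^1 ∫_0^1 x × (\frac{5 x}{8} + \frac{5 y}{8} + \frac{3}{8}) dy dx
= \frac{53}{96}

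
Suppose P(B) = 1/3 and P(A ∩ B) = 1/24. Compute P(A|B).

P(A|B) = P(A ∩ B) / P(B)
= (1/24) / (1/3)
= 1/8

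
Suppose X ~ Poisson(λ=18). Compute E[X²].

Using the identity E[X²] = Var(X) + (E[X])²:
E[X] = 18
Var(X) = 18
E[X²] = 18 + (18)²
= 342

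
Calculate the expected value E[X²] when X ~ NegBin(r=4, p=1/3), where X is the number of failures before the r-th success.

Using the identity E[X²] = Var(X) + (E[X])²:
E[X] = 8
Var(X) = 24
E[X²] = 24 + (8)²
= 88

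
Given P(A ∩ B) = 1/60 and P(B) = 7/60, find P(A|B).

P(A|B) = P(A ∩ B) / P(B)
= (1/60) / (7/60)
= 1/7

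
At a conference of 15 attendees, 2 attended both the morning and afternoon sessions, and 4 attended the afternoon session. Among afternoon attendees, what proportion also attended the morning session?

P(A ∩ B) = 2/15
P(B) = 4/15
P(A|B) = P(A ∩ B) / P(B) = (2/15) / (4/15) = 1/2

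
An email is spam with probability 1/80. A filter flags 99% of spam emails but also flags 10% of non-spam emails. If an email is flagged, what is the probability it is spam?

Let D = the rare event, + = positive/flagged.
P(D) = 1/80
P(+|D) = 99/100
P(+|D') = 10/100 = 1/10
P(+) = P(+|D)P(D) + P(+|D')P(D')
     = \frac{99}{100} × \frac{1}{80} + \frac{1}{10} × \frac{79}{80}
     = \frac{889}{8000}
P(D|+) = P(+|D)P(D)/P(+) = \frac{99}{889}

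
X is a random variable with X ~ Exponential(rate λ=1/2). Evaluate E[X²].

Using the identity E[X²] = Var(X) + (E[X])²:
E[X] = 2
Var(X) = 4
E[X²] = 4 + (2)²
= 8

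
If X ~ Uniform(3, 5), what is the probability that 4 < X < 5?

P(4 < X < 5) = ∫_{4}^{5} f(x) dx
where f(x) = \frac{1}{2}
= \frac{1}{2}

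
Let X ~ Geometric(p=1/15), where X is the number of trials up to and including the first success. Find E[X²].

Using the identity E[X²] = Var(X) + (E[X])²:
E[X] = 15
Var(X) = 210
E[X²] = 210 + (15)²
= 435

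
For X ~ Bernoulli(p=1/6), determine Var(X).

For X ~ Bernoulli(p=1/6):
Var(X) = \frac{5}{36}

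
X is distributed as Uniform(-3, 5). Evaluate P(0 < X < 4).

P(0 < X < 4) = ∫_{0}^{4} f(x) dx
where f(x) = \frac{1}{8}
= \frac{1}{2}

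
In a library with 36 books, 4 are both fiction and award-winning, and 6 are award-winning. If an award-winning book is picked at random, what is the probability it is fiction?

P(A ∩ B) = 4/36 = 1/9
P(B) = 6/36 = 1/6
P(A|B) = P(A ∩ B) / P(B) = (1/9) / (1/6) = 2/3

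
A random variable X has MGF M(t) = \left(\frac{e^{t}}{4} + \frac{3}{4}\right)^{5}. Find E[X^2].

To find E[X^2], compute M^(2)(0):
M^(1)(t) = \frac{5 \left(\frac{e^{t}}{4} + \frac{3}{4}\right)^{4} e^{t}}{4}
M^(2)(t) = \frac{5 \left(\frac{e^{t}}{4} + \frac{3}{4}\right)^{4} e^{t}}{4} + \frac{5 \left(\frac{e^{t}}{4} + \frac{3}{4}\right)^{3} e^{2 t}}{4}
M^(2)(0) = \frac{5}{2}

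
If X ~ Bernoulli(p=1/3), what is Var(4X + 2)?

For X ~ Bernoulli(p=1/3):
Var(X) = \frac{2}{9}
Var(4X + 2) = (4)² × Var(X) = 16 × \frac{2}{9} = \frac{32}{9}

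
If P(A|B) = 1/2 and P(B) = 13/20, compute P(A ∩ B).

By definition, P(A|B) = P(A ∩ B) / P(B)
So P(A ∩ B) = P(A|B) × P(B)
= 1/2 × 13/20
= 13/40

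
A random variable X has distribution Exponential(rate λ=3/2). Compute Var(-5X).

For X ~ Exponential(rate λ=3/2):
Var(X) = \frac{4}{9}
Var(-5X) = (-5)² × Var(X) = 25 × \frac{4}{9} = \frac{100}{9}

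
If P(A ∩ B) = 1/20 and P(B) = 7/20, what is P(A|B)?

P(A|B) = P(A ∩ B) / P(B)
= (1/20) / (7/20)
= 1/7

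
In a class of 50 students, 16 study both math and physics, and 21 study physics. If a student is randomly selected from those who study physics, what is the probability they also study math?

P(A ∩ B) = 16/50 = 8/25
P(B) = 21/50
P(A|B) = P(A ∩ B) / P(B) = (8/25) / (21/50) = 16/21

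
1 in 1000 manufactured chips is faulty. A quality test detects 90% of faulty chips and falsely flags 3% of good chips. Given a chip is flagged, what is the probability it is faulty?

Let D = the rare event, + = positive/flagged.
P(D) = 1/1000
P(+|D) = 90/100 = 9/10
P(+|D') = 3/100
P(+) = P(+|D)P(D) + P(+|D')P(D')
     = \frac{9}{10} × \frac{1}{1000} + \frac{3}{100} × \frac{999}{1000}
     = \frac{3087}{100000}
P(D|+) = P(+|D)P(D)/P(+) = \frac{10}{343}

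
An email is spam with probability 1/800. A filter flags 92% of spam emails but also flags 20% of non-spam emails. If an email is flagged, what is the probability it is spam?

Let D = the rare event, + = positive/flagged.
P(D) = 1/800
P(+|D) = 92/100 = 23/25
P(+|D') = 20/100 = 1/5
P(+) = P(+|D)P(D) + P(+|D')P(D')
     = \frac{23}{25} × \frac{1}{800} + \frac{1}{5} × \frac{799}{800}
     = \frac{2009}{10000}
P(D|+) = P(+|D)P(D)/P(+) = \frac{23}{4018}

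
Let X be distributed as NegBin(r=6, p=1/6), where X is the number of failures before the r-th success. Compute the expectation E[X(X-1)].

E[X(X-1)] = E[X² - X] = E[X²] - E[X]
E[X] = 30
E[X²] = Var(X) + (E[X])² = 180 + (30)² = 1080
E[X(X-1)] = 1080 - 30 = 1050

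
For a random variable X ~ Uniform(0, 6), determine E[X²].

Using the identity E[X²] = Var(X) + (E[X])²:
E[X] = 3
Var(X) = 3
E[X²] = 3 + (3)²
= 12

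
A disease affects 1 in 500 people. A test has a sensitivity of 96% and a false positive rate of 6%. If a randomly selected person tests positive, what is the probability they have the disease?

Let D = the rare event, + = positive/flagged.
P(D) = 1/500
P(+|D) = 96/100 = 24/25
P(+|D') = 6/100 = 3/50
P(+) = P(+|D)P(D) + P(+|D')P(D')
     = \frac{24}{25} × \frac{1}{500} + \frac{3}{50} × \frac{499}{500}
     = \frac{309}{5000}
P(D|+) = P(+|D)P(D)/P(+) = \frac{16}{515}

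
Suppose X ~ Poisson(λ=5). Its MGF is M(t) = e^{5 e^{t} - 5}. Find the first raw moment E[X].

To find E[X], compute M^(1)(0):
M^(1)(t) = 5 e^{t} e^{5 e^{t} - 5}
M^(1)(0) = 5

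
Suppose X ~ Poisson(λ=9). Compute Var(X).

For X ~ Poisson(λ=9):
Var(X) = 9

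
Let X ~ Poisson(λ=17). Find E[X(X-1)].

E[X(X-1)] = E[X² - X] = E[X²] - E[X]
E[X] = 17
E[X²] = Var(X) + (E[X])² = 17 + (17)² = 306
E[X(X-1)] = 306 - 17 = 289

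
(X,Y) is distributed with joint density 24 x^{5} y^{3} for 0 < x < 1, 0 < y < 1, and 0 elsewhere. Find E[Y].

E[Y] = ∫_0^1 ∫_0^1 y × f(x,y) dx dy
= \frac{4}{5}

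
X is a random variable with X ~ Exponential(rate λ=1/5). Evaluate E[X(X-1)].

E[X(X-1)] = E[X² - X] = E[X²] - E[X]
E[X] = 5
E[X²] = Var(X) + (E[X])² = 25 + (5)² = 50
E[X(X-1)] = 50 - 5 = 45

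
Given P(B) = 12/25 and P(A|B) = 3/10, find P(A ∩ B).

By definition, P(A|B) = P(A ∩ B) / P(B)
So P(A ∩ B) = P(A|B) × P(B)
= 3/10 × 12/25
= 18/125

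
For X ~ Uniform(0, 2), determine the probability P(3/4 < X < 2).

P(3/4 < X < 2) = ∫_{3/4}^{2} f(x) dx
where f(x) = \frac{1}{2}
= \frac{5}{8}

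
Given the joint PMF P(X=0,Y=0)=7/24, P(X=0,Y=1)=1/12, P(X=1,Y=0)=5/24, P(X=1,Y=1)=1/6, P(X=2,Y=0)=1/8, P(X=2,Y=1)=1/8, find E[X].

First find marginal of X:
P(X=0) = 3/8
P(X=1) = 3/8
P(X=2) = 1/4
E[X] = 0 × 3/8 + 1 × 3/8 + 2 × 1/4 = 7/8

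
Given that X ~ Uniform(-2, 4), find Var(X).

For X ~ Uniform(-2, 4):
Var(X) = 3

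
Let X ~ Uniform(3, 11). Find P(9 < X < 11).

P(9 < X < 11) = ∫_{9}^{11} f(x) dx
where f(x) = \frac{1}{8}
= \frac{1}{4}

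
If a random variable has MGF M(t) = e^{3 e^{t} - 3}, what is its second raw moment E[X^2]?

To find E[X^2], compute M^(2)(0):
M^(1)(t) = 3 e^{t} e^{3 e^{t} - 3}
M^(2)(t) = 9 e^{2 t} e^{3 e^{t} - 3} + 3 e^{t} e^{3 e^{t} - 3}
M^(2)(0) = 12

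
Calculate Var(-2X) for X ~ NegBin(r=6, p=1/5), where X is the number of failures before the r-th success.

For X ~ NegBin(r=6, p=1/5), where X is the number of failures before the r-th success:
Var(X) = 120
Var(-2X) = (-2)² × Var(X) = 4 × 120 = 480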